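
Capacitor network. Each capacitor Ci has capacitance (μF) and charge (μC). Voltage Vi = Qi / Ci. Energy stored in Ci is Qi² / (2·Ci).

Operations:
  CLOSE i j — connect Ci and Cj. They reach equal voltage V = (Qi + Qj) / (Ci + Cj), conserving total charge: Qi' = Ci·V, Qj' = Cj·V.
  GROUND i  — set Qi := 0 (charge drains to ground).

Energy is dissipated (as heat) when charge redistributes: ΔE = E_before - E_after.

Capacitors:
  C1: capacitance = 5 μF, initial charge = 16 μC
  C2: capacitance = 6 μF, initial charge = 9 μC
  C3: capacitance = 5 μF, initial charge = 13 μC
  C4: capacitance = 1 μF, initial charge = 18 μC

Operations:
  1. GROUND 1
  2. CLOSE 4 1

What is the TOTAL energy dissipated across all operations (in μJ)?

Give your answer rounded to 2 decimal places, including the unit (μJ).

Initial: C1(5μF, Q=16μC, V=3.20V), C2(6μF, Q=9μC, V=1.50V), C3(5μF, Q=13μC, V=2.60V), C4(1μF, Q=18μC, V=18.00V)
Op 1: GROUND 1: Q1=0; energy lost=25.600
Op 2: CLOSE 4-1: Q_total=18.00, C_total=6.00, V=3.00; Q4=3.00, Q1=15.00; dissipated=135.000
Total dissipated: 160.600 μJ

Answer: 160.60 μJ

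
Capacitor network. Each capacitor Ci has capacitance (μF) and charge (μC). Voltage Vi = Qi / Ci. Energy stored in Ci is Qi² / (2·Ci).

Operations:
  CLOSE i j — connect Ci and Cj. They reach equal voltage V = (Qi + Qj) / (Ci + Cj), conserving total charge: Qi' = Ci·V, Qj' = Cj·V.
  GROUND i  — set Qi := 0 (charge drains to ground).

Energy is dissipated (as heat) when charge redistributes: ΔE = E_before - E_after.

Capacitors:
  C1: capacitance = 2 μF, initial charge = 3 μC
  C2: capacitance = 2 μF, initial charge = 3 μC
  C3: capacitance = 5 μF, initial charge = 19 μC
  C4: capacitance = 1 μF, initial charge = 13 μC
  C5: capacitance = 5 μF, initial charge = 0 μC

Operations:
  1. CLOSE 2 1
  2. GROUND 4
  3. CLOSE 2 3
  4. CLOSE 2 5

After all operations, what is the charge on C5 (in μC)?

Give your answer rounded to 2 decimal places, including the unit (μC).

Answer: 4.49 μC

Derivation:
Initial: C1(2μF, Q=3μC, V=1.50V), C2(2μF, Q=3μC, V=1.50V), C3(5μF, Q=19μC, V=3.80V), C4(1μF, Q=13μC, V=13.00V), C5(5μF, Q=0μC, V=0.00V)
Op 1: CLOSE 2-1: Q_total=6.00, C_total=4.00, V=1.50; Q2=3.00, Q1=3.00; dissipated=0.000
Op 2: GROUND 4: Q4=0; energy lost=84.500
Op 3: CLOSE 2-3: Q_total=22.00, C_total=7.00, V=3.14; Q2=6.29, Q3=15.71; dissipated=3.779
Op 4: CLOSE 2-5: Q_total=6.29, C_total=7.00, V=0.90; Q2=1.80, Q5=4.49; dissipated=7.055
Final charges: Q1=3.00, Q2=1.80, Q3=15.71, Q4=0.00, Q5=4.49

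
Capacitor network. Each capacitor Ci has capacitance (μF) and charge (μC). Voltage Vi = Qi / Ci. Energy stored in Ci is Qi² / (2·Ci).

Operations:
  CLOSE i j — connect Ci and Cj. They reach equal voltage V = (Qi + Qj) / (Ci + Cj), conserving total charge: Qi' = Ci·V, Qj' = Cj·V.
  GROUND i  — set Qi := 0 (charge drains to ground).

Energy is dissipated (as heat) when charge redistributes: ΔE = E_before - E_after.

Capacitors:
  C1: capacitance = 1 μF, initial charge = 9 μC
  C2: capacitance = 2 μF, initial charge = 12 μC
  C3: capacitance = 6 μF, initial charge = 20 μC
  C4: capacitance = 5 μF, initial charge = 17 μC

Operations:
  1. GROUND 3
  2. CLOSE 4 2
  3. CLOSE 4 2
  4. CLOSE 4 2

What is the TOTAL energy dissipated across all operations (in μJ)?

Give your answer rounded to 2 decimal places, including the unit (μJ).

Initial: C1(1μF, Q=9μC, V=9.00V), C2(2μF, Q=12μC, V=6.00V), C3(6μF, Q=20μC, V=3.33V), C4(5μF, Q=17μC, V=3.40V)
Op 1: GROUND 3: Q3=0; energy lost=33.333
Op 2: CLOSE 4-2: Q_total=29.00, C_total=7.00, V=4.14; Q4=20.71, Q2=8.29; dissipated=4.829
Op 3: CLOSE 4-2: Q_total=29.00, C_total=7.00, V=4.14; Q4=20.71, Q2=8.29; dissipated=0.000
Op 4: CLOSE 4-2: Q_total=29.00, C_total=7.00, V=4.14; Q4=20.71, Q2=8.29; dissipated=0.000
Total dissipated: 38.162 μJ

Answer: 38.16 μJ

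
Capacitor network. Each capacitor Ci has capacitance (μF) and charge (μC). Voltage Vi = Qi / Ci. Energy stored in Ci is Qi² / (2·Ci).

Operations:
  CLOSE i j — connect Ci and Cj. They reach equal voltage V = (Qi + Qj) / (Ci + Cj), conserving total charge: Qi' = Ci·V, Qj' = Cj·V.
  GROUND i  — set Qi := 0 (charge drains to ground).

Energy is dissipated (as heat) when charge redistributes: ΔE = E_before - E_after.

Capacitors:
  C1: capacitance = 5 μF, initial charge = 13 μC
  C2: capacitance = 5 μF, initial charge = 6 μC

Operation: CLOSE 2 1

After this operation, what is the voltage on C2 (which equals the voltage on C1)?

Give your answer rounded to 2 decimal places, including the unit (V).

Answer: 1.90 V

Derivation:
Initial: C1(5μF, Q=13μC, V=2.60V), C2(5μF, Q=6μC, V=1.20V)
Op 1: CLOSE 2-1: Q_total=19.00, C_total=10.00, V=1.90; Q2=9.50, Q1=9.50; dissipated=2.450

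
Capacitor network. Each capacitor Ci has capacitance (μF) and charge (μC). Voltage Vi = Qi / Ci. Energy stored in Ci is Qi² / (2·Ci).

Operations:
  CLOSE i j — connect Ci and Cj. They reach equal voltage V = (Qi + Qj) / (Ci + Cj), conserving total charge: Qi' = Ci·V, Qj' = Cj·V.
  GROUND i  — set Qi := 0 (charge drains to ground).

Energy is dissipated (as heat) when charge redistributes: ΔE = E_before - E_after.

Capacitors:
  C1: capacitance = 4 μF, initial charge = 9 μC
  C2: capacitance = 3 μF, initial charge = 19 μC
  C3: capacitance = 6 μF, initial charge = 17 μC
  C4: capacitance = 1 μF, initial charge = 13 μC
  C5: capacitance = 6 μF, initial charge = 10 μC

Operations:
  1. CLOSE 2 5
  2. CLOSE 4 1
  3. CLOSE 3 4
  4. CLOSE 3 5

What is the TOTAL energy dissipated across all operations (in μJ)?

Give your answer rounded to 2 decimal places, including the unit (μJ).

Initial: C1(4μF, Q=9μC, V=2.25V), C2(3μF, Q=19μC, V=6.33V), C3(6μF, Q=17μC, V=2.83V), C4(1μF, Q=13μC, V=13.00V), C5(6μF, Q=10μC, V=1.67V)
Op 1: CLOSE 2-5: Q_total=29.00, C_total=9.00, V=3.22; Q2=9.67, Q5=19.33; dissipated=21.778
Op 2: CLOSE 4-1: Q_total=22.00, C_total=5.00, V=4.40; Q4=4.40, Q1=17.60; dissipated=46.225
Op 3: CLOSE 3-4: Q_total=21.40, C_total=7.00, V=3.06; Q3=18.34, Q4=3.06; dissipated=1.052
Op 4: CLOSE 3-5: Q_total=37.68, C_total=12.00, V=3.14; Q3=18.84, Q5=18.84; dissipated=0.041
Total dissipated: 69.096 μJ

Answer: 69.10 μJ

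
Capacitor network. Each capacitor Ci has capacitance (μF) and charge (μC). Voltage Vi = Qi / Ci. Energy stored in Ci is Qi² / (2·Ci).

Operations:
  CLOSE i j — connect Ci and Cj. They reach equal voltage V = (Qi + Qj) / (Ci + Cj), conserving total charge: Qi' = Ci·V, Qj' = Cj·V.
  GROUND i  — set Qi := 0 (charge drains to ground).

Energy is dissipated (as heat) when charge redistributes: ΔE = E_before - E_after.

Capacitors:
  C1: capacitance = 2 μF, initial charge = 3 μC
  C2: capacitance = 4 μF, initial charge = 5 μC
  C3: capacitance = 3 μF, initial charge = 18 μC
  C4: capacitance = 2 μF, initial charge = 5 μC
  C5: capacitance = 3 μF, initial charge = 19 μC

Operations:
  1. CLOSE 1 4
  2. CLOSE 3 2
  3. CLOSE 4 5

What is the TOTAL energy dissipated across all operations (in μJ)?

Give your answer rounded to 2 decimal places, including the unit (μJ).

Initial: C1(2μF, Q=3μC, V=1.50V), C2(4μF, Q=5μC, V=1.25V), C3(3μF, Q=18μC, V=6.00V), C4(2μF, Q=5μC, V=2.50V), C5(3μF, Q=19μC, V=6.33V)
Op 1: CLOSE 1-4: Q_total=8.00, C_total=4.00, V=2.00; Q1=4.00, Q4=4.00; dissipated=0.500
Op 2: CLOSE 3-2: Q_total=23.00, C_total=7.00, V=3.29; Q3=9.86, Q2=13.14; dissipated=19.339
Op 3: CLOSE 4-5: Q_total=23.00, C_total=5.00, V=4.60; Q4=9.20, Q5=13.80; dissipated=11.267
Total dissipated: 31.106 μJ

Answer: 31.11 μJ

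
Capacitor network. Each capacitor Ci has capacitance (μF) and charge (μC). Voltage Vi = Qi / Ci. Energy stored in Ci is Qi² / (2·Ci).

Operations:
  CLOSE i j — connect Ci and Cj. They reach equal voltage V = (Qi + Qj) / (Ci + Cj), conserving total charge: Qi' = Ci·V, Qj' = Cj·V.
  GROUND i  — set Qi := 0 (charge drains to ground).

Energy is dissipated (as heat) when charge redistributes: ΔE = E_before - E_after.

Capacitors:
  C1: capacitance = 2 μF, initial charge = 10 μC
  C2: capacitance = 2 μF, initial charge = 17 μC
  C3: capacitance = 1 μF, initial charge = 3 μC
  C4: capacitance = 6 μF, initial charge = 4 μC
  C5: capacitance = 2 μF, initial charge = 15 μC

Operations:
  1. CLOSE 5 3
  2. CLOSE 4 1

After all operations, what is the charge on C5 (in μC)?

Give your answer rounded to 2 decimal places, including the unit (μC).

Answer: 12.00 μC

Derivation:
Initial: C1(2μF, Q=10μC, V=5.00V), C2(2μF, Q=17μC, V=8.50V), C3(1μF, Q=3μC, V=3.00V), C4(6μF, Q=4μC, V=0.67V), C5(2μF, Q=15μC, V=7.50V)
Op 1: CLOSE 5-3: Q_total=18.00, C_total=3.00, V=6.00; Q5=12.00, Q3=6.00; dissipated=6.750
Op 2: CLOSE 4-1: Q_total=14.00, C_total=8.00, V=1.75; Q4=10.50, Q1=3.50; dissipated=14.083
Final charges: Q1=3.50, Q2=17.00, Q3=6.00, Q4=10.50, Q5=12.00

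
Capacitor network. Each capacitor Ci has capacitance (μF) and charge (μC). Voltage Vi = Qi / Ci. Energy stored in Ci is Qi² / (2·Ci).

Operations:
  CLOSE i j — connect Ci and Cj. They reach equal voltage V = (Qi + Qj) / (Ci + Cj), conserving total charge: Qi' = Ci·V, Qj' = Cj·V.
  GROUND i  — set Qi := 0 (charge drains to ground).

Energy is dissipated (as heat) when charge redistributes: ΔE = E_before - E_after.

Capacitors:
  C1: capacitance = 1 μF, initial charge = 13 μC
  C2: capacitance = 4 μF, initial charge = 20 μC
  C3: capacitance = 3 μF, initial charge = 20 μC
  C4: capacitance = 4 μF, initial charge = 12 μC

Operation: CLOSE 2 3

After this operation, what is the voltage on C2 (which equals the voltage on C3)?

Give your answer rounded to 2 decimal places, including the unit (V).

Initial: C1(1μF, Q=13μC, V=13.00V), C2(4μF, Q=20μC, V=5.00V), C3(3μF, Q=20μC, V=6.67V), C4(4μF, Q=12μC, V=3.00V)
Op 1: CLOSE 2-3: Q_total=40.00, C_total=7.00, V=5.71; Q2=22.86, Q3=17.14; dissipated=2.381

Answer: 5.71 V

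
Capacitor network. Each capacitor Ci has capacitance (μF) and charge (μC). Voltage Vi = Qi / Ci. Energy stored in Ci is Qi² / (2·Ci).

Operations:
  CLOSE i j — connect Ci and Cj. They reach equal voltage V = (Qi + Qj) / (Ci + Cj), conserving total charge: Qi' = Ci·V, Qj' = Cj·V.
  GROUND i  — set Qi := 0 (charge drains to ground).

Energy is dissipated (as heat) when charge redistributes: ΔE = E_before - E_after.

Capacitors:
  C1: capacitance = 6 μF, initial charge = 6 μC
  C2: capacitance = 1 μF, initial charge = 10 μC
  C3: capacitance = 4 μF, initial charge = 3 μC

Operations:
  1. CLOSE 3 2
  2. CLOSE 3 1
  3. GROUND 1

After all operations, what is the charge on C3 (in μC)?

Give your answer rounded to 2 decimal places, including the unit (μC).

Answer: 6.56 μC

Derivation:
Initial: C1(6μF, Q=6μC, V=1.00V), C2(1μF, Q=10μC, V=10.00V), C3(4μF, Q=3μC, V=0.75V)
Op 1: CLOSE 3-2: Q_total=13.00, C_total=5.00, V=2.60; Q3=10.40, Q2=2.60; dissipated=34.225
Op 2: CLOSE 3-1: Q_total=16.40, C_total=10.00, V=1.64; Q3=6.56, Q1=9.84; dissipated=3.072
Op 3: GROUND 1: Q1=0; energy lost=8.069
Final charges: Q1=0.00, Q2=2.60, Q3=6.56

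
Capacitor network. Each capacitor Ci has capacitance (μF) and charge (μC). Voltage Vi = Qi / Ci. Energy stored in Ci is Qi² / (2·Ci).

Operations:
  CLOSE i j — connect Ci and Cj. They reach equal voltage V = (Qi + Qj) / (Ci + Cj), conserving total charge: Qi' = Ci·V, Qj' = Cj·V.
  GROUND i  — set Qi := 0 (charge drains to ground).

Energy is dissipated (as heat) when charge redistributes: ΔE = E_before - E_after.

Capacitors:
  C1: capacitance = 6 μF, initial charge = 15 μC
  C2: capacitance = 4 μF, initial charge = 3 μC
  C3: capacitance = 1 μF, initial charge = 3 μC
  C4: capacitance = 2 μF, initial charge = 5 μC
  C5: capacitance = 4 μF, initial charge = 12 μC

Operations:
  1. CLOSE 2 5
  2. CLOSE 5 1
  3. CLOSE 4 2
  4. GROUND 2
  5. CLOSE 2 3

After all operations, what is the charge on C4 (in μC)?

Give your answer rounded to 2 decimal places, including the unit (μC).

Answer: 4.17 μC

Derivation:
Initial: C1(6μF, Q=15μC, V=2.50V), C2(4μF, Q=3μC, V=0.75V), C3(1μF, Q=3μC, V=3.00V), C4(2μF, Q=5μC, V=2.50V), C5(4μF, Q=12μC, V=3.00V)
Op 1: CLOSE 2-5: Q_total=15.00, C_total=8.00, V=1.88; Q2=7.50, Q5=7.50; dissipated=5.062
Op 2: CLOSE 5-1: Q_total=22.50, C_total=10.00, V=2.25; Q5=9.00, Q1=13.50; dissipated=0.469
Op 3: CLOSE 4-2: Q_total=12.50, C_total=6.00, V=2.08; Q4=4.17, Q2=8.33; dissipated=0.260
Op 4: GROUND 2: Q2=0; energy lost=8.681
Op 5: CLOSE 2-3: Q_total=3.00, C_total=5.00, V=0.60; Q2=2.40, Q3=0.60; dissipated=3.600
Final charges: Q1=13.50, Q2=2.40, Q3=0.60, Q4=4.17, Q5=9.00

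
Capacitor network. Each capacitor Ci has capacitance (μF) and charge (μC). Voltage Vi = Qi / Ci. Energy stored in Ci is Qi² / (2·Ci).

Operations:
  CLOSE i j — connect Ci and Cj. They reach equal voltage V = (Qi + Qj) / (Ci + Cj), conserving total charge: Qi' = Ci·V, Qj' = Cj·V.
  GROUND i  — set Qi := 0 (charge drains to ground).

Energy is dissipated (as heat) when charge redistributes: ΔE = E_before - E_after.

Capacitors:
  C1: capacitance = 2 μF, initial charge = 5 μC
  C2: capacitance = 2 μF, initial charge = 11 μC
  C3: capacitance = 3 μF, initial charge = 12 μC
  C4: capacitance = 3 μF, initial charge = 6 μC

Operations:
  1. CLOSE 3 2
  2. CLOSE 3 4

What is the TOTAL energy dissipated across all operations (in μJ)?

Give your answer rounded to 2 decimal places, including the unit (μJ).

Initial: C1(2μF, Q=5μC, V=2.50V), C2(2μF, Q=11μC, V=5.50V), C3(3μF, Q=12μC, V=4.00V), C4(3μF, Q=6μC, V=2.00V)
Op 1: CLOSE 3-2: Q_total=23.00, C_total=5.00, V=4.60; Q3=13.80, Q2=9.20; dissipated=1.350
Op 2: CLOSE 3-4: Q_total=19.80, C_total=6.00, V=3.30; Q3=9.90, Q4=9.90; dissipated=5.070
Total dissipated: 6.420 μJ

Answer: 6.42 μJ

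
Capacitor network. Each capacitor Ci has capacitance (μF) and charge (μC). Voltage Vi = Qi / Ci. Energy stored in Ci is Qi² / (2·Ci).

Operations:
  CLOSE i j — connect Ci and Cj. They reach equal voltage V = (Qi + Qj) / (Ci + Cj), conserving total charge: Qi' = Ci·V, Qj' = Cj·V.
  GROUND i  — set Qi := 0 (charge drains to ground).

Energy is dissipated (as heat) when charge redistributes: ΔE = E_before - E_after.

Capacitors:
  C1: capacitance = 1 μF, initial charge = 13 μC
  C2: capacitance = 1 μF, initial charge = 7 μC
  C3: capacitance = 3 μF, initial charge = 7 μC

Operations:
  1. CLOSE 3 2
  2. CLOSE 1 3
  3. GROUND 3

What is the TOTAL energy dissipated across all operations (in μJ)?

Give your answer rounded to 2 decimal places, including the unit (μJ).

Initial: C1(1μF, Q=13μC, V=13.00V), C2(1μF, Q=7μC, V=7.00V), C3(3μF, Q=7μC, V=2.33V)
Op 1: CLOSE 3-2: Q_total=14.00, C_total=4.00, V=3.50; Q3=10.50, Q2=3.50; dissipated=8.167
Op 2: CLOSE 1-3: Q_total=23.50, C_total=4.00, V=5.88; Q1=5.88, Q3=17.62; dissipated=33.844
Op 3: GROUND 3: Q3=0; energy lost=51.773
Total dissipated: 93.784 μJ

Answer: 93.78 μJ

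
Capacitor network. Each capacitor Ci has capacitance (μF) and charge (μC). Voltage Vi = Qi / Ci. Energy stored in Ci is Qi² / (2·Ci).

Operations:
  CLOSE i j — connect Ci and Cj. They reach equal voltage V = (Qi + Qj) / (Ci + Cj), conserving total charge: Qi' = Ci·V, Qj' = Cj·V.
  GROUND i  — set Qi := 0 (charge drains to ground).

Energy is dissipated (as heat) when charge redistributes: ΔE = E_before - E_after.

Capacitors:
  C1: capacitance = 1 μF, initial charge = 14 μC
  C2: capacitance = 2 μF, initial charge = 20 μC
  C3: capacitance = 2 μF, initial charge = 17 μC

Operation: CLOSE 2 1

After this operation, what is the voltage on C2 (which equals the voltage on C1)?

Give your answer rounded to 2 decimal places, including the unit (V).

Initial: C1(1μF, Q=14μC, V=14.00V), C2(2μF, Q=20μC, V=10.00V), C3(2μF, Q=17μC, V=8.50V)
Op 1: CLOSE 2-1: Q_total=34.00, C_total=3.00, V=11.33; Q2=22.67, Q1=11.33; dissipated=5.333

Answer: 11.33 V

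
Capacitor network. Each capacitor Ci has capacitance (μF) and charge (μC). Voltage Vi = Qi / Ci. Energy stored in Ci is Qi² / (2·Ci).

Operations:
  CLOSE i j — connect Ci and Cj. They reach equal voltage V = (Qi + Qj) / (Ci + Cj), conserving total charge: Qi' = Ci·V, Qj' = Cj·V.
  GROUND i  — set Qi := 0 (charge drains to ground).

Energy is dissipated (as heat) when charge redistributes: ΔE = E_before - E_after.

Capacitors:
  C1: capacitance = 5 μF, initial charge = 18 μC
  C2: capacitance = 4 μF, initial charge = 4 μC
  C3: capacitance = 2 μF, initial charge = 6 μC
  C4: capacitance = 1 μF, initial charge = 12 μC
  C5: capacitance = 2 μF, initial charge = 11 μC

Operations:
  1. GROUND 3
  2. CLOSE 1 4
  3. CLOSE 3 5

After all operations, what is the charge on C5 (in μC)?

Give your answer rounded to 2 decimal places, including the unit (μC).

Answer: 5.50 μC

Derivation:
Initial: C1(5μF, Q=18μC, V=3.60V), C2(4μF, Q=4μC, V=1.00V), C3(2μF, Q=6μC, V=3.00V), C4(1μF, Q=12μC, V=12.00V), C5(2μF, Q=11μC, V=5.50V)
Op 1: GROUND 3: Q3=0; energy lost=9.000
Op 2: CLOSE 1-4: Q_total=30.00, C_total=6.00, V=5.00; Q1=25.00, Q4=5.00; dissipated=29.400
Op 3: CLOSE 3-5: Q_total=11.00, C_total=4.00, V=2.75; Q3=5.50, Q5=5.50; dissipated=15.125
Final charges: Q1=25.00, Q2=4.00, Q3=5.50, Q4=5.00, Q5=5.50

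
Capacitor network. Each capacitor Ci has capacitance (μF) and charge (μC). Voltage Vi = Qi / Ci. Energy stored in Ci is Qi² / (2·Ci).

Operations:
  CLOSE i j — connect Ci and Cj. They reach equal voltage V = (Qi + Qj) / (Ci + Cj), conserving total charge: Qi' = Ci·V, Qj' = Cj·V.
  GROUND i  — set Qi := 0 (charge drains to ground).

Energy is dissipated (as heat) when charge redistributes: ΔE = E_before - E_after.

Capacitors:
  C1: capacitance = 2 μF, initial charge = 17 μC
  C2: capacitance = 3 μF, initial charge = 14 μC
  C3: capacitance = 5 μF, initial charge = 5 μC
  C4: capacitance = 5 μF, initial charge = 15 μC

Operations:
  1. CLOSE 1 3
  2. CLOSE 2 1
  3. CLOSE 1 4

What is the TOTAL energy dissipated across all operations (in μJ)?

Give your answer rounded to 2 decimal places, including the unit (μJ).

Initial: C1(2μF, Q=17μC, V=8.50V), C2(3μF, Q=14μC, V=4.67V), C3(5μF, Q=5μC, V=1.00V), C4(5μF, Q=15μC, V=3.00V)
Op 1: CLOSE 1-3: Q_total=22.00, C_total=7.00, V=3.14; Q1=6.29, Q3=15.71; dissipated=40.179
Op 2: CLOSE 2-1: Q_total=20.29, C_total=5.00, V=4.06; Q2=12.17, Q1=8.11; dissipated=1.393
Op 3: CLOSE 1-4: Q_total=23.11, C_total=7.00, V=3.30; Q1=6.60, Q4=16.51; dissipated=0.798
Total dissipated: 42.370 μJ

Answer: 42.37 μJ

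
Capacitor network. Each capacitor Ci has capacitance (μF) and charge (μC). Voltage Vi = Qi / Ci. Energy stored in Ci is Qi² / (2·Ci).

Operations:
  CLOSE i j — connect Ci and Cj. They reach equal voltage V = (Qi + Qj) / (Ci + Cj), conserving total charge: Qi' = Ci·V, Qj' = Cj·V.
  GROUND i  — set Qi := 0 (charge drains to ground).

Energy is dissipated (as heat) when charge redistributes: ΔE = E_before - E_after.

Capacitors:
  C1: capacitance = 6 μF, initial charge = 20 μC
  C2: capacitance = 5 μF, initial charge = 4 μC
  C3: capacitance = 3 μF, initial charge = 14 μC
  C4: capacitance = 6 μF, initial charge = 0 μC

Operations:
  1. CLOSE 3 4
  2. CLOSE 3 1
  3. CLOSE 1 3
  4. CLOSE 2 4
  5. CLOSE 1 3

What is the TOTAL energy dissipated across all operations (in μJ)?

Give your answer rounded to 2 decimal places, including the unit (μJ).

Initial: C1(6μF, Q=20μC, V=3.33V), C2(5μF, Q=4μC, V=0.80V), C3(3μF, Q=14μC, V=4.67V), C4(6μF, Q=0μC, V=0.00V)
Op 1: CLOSE 3-4: Q_total=14.00, C_total=9.00, V=1.56; Q3=4.67, Q4=9.33; dissipated=21.778
Op 2: CLOSE 3-1: Q_total=24.67, C_total=9.00, V=2.74; Q3=8.22, Q1=16.44; dissipated=3.160
Op 3: CLOSE 1-3: Q_total=24.67, C_total=9.00, V=2.74; Q1=16.44, Q3=8.22; dissipated=0.000
Op 4: CLOSE 2-4: Q_total=13.33, C_total=11.00, V=1.21; Q2=6.06, Q4=7.27; dissipated=0.778
Op 5: CLOSE 1-3: Q_total=24.67, C_total=9.00, V=2.74; Q1=16.44, Q3=8.22; dissipated=0.000
Total dissipated: 25.717 μJ

Answer: 25.72 μJ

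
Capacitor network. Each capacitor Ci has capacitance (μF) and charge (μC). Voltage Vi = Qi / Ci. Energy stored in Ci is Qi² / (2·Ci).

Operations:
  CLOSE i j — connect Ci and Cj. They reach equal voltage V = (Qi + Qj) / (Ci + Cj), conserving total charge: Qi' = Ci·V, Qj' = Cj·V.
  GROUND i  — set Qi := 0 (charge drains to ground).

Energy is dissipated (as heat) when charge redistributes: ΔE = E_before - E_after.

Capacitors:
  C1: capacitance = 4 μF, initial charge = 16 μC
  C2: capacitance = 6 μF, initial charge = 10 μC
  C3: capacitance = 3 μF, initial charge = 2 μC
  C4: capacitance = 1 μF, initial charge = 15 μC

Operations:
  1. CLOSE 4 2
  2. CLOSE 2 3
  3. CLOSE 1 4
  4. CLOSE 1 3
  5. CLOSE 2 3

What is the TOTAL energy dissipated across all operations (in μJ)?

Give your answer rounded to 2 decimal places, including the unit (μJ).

Answer: 86.74 μJ

Derivation:
Initial: C1(4μF, Q=16μC, V=4.00V), C2(6μF, Q=10μC, V=1.67V), C3(3μF, Q=2μC, V=0.67V), C4(1μF, Q=15μC, V=15.00V)
Op 1: CLOSE 4-2: Q_total=25.00, C_total=7.00, V=3.57; Q4=3.57, Q2=21.43; dissipated=76.190
Op 2: CLOSE 2-3: Q_total=23.43, C_total=9.00, V=2.60; Q2=15.62, Q3=7.81; dissipated=8.438
Op 3: CLOSE 1-4: Q_total=19.57, C_total=5.00, V=3.91; Q1=15.66, Q4=3.91; dissipated=0.073
Op 4: CLOSE 1-3: Q_total=23.47, C_total=7.00, V=3.35; Q1=13.41, Q3=10.06; dissipated=1.473
Op 5: CLOSE 2-3: Q_total=25.68, C_total=9.00, V=2.85; Q2=17.12, Q3=8.56; dissipated=0.561
Total dissipated: 86.736 μJ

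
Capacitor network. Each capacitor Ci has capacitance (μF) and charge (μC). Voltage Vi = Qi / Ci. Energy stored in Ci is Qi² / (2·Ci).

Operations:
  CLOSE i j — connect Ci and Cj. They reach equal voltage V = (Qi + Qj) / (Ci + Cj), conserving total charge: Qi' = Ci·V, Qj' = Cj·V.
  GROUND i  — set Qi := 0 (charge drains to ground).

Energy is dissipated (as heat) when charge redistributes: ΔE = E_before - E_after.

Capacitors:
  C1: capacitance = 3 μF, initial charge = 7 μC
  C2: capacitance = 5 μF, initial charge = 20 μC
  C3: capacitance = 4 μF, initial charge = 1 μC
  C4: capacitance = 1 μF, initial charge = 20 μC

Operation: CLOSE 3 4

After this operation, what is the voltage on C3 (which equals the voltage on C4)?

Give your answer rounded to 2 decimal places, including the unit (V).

Initial: C1(3μF, Q=7μC, V=2.33V), C2(5μF, Q=20μC, V=4.00V), C3(4μF, Q=1μC, V=0.25V), C4(1μF, Q=20μC, V=20.00V)
Op 1: CLOSE 3-4: Q_total=21.00, C_total=5.00, V=4.20; Q3=16.80, Q4=4.20; dissipated=156.025

Answer: 4.20 V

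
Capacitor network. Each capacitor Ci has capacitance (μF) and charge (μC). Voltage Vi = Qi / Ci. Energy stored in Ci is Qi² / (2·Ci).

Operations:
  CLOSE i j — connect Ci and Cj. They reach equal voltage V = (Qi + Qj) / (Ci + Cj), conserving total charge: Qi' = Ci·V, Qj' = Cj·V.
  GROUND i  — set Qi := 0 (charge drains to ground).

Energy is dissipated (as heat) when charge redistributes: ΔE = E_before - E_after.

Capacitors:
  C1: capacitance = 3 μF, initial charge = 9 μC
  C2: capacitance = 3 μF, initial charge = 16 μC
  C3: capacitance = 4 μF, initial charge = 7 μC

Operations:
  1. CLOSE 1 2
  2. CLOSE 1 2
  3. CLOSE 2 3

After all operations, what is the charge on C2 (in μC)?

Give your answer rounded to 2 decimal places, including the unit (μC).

Answer: 8.36 μC

Derivation:
Initial: C1(3μF, Q=9μC, V=3.00V), C2(3μF, Q=16μC, V=5.33V), C3(4μF, Q=7μC, V=1.75V)
Op 1: CLOSE 1-2: Q_total=25.00, C_total=6.00, V=4.17; Q1=12.50, Q2=12.50; dissipated=4.083
Op 2: CLOSE 1-2: Q_total=25.00, C_total=6.00, V=4.17; Q1=12.50, Q2=12.50; dissipated=0.000
Op 3: CLOSE 2-3: Q_total=19.50, C_total=7.00, V=2.79; Q2=8.36, Q3=11.14; dissipated=5.006
Final charges: Q1=12.50, Q2=8.36, Q3=11.14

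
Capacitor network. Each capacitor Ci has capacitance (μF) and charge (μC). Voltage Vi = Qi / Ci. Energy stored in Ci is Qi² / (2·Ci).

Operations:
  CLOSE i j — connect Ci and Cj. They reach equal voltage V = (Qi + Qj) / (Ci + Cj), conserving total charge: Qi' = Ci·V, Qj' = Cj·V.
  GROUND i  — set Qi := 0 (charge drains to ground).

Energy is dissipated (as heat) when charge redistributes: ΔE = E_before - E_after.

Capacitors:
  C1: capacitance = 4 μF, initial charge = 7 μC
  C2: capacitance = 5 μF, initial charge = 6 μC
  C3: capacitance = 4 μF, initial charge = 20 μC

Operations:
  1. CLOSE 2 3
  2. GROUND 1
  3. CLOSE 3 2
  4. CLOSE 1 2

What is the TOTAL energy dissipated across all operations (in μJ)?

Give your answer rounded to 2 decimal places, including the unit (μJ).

Initial: C1(4μF, Q=7μC, V=1.75V), C2(5μF, Q=6μC, V=1.20V), C3(4μF, Q=20μC, V=5.00V)
Op 1: CLOSE 2-3: Q_total=26.00, C_total=9.00, V=2.89; Q2=14.44, Q3=11.56; dissipated=16.044
Op 2: GROUND 1: Q1=0; energy lost=6.125
Op 3: CLOSE 3-2: Q_total=26.00, C_total=9.00, V=2.89; Q3=11.56, Q2=14.44; dissipated=0.000
Op 4: CLOSE 1-2: Q_total=14.44, C_total=9.00, V=1.60; Q1=6.42, Q2=8.02; dissipated=9.273
Total dissipated: 31.442 μJ

Answer: 31.44 μJ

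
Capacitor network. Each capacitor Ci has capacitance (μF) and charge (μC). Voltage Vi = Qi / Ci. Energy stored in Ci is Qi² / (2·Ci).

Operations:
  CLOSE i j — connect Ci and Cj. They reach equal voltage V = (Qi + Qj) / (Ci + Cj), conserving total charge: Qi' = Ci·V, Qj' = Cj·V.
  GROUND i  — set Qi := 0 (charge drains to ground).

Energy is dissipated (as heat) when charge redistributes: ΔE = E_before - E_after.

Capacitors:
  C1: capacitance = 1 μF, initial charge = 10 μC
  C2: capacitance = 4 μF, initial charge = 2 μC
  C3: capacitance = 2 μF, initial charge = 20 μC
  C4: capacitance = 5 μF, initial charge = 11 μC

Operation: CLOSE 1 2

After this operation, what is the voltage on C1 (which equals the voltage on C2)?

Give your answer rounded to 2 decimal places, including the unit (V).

Answer: 2.40 V

Derivation:
Initial: C1(1μF, Q=10μC, V=10.00V), C2(4μF, Q=2μC, V=0.50V), C3(2μF, Q=20μC, V=10.00V), C4(5μF, Q=11μC, V=2.20V)
Op 1: CLOSE 1-2: Q_total=12.00, C_total=5.00, V=2.40; Q1=2.40, Q2=9.60; dissipated=36.100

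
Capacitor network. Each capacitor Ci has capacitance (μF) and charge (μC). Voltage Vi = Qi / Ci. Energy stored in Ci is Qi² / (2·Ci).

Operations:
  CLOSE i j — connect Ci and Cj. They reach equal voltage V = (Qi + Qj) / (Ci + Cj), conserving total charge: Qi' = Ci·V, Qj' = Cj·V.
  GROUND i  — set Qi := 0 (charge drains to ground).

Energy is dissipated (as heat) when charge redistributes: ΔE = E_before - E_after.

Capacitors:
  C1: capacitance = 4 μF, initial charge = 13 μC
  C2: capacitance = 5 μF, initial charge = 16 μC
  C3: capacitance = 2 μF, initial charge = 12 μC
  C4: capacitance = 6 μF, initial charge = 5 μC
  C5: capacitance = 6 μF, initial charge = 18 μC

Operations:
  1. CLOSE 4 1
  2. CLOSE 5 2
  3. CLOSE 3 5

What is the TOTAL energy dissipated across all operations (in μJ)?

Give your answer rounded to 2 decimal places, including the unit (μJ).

Initial: C1(4μF, Q=13μC, V=3.25V), C2(5μF, Q=16μC, V=3.20V), C3(2μF, Q=12μC, V=6.00V), C4(6μF, Q=5μC, V=0.83V), C5(6μF, Q=18μC, V=3.00V)
Op 1: CLOSE 4-1: Q_total=18.00, C_total=10.00, V=1.80; Q4=10.80, Q1=7.20; dissipated=7.008
Op 2: CLOSE 5-2: Q_total=34.00, C_total=11.00, V=3.09; Q5=18.55, Q2=15.45; dissipated=0.055
Op 3: CLOSE 3-5: Q_total=30.55, C_total=8.00, V=3.82; Q3=7.64, Q5=22.91; dissipated=6.347
Total dissipated: 13.410 μJ

Answer: 13.41 μJ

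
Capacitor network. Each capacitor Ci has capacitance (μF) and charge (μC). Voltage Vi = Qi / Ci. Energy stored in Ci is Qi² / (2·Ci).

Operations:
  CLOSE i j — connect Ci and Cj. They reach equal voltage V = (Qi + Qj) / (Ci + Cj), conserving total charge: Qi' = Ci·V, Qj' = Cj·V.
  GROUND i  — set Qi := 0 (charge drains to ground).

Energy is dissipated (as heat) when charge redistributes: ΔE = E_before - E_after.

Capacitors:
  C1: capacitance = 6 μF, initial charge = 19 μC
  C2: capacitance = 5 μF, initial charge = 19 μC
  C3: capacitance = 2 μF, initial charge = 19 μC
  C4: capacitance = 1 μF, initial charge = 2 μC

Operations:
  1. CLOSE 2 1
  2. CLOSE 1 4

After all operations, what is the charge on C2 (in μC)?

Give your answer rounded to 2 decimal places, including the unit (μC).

Answer: 17.27 μC

Derivation:
Initial: C1(6μF, Q=19μC, V=3.17V), C2(5μF, Q=19μC, V=3.80V), C3(2μF, Q=19μC, V=9.50V), C4(1μF, Q=2μC, V=2.00V)
Op 1: CLOSE 2-1: Q_total=38.00, C_total=11.00, V=3.45; Q2=17.27, Q1=20.73; dissipated=0.547
Op 2: CLOSE 1-4: Q_total=22.73, C_total=7.00, V=3.25; Q1=19.48, Q4=3.25; dissipated=0.907
Final charges: Q1=19.48, Q2=17.27, Q3=19.00, Q4=3.25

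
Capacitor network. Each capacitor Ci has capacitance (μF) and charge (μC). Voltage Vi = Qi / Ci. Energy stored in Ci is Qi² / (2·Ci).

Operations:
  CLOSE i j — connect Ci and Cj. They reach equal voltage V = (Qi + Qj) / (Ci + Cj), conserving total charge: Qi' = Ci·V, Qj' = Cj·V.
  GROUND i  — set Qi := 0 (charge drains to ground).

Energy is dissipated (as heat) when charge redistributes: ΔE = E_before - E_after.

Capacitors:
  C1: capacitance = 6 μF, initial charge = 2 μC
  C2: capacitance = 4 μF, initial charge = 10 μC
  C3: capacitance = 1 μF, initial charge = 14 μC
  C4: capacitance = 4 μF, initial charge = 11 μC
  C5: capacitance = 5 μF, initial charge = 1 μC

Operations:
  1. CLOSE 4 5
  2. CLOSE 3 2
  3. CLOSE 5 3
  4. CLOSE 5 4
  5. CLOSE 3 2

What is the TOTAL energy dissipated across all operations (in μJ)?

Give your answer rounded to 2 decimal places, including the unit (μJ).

Answer: 68.84 μJ

Derivation:
Initial: C1(6μF, Q=2μC, V=0.33V), C2(4μF, Q=10μC, V=2.50V), C3(1μF, Q=14μC, V=14.00V), C4(4μF, Q=11μC, V=2.75V), C5(5μF, Q=1μC, V=0.20V)
Op 1: CLOSE 4-5: Q_total=12.00, C_total=9.00, V=1.33; Q4=5.33, Q5=6.67; dissipated=7.225
Op 2: CLOSE 3-2: Q_total=24.00, C_total=5.00, V=4.80; Q3=4.80, Q2=19.20; dissipated=52.900
Op 3: CLOSE 5-3: Q_total=11.47, C_total=6.00, V=1.91; Q5=9.56, Q3=1.91; dissipated=5.007
Op 4: CLOSE 5-4: Q_total=14.89, C_total=9.00, V=1.65; Q5=8.27, Q4=6.62; dissipated=0.371
Op 5: CLOSE 3-2: Q_total=21.11, C_total=5.00, V=4.22; Q3=4.22, Q2=16.89; dissipated=3.338
Total dissipated: 68.842 μJ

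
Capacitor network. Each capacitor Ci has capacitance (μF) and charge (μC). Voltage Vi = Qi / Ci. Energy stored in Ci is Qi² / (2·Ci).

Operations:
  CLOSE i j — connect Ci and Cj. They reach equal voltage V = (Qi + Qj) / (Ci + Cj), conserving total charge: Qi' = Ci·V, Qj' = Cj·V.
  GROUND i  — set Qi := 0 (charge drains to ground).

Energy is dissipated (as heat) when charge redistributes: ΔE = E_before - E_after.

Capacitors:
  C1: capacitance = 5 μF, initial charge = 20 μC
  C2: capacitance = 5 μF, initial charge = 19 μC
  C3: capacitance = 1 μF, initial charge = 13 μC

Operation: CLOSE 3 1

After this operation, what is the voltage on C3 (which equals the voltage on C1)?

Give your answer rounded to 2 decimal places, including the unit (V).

Answer: 5.50 V

Derivation:
Initial: C1(5μF, Q=20μC, V=4.00V), C2(5μF, Q=19μC, V=3.80V), C3(1μF, Q=13μC, V=13.00V)
Op 1: CLOSE 3-1: Q_total=33.00, C_total=6.00, V=5.50; Q3=5.50, Q1=27.50; dissipated=33.750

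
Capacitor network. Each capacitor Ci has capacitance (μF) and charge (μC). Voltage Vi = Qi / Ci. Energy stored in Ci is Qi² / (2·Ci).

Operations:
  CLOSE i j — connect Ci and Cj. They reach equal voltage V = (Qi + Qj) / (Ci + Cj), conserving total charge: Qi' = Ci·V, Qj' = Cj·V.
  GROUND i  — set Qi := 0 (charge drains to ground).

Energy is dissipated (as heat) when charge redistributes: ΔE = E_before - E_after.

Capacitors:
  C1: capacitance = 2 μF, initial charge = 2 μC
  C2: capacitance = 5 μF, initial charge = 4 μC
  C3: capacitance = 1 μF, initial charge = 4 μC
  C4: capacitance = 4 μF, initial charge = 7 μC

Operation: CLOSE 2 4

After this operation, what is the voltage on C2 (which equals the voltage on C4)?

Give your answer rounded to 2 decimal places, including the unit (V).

Answer: 1.22 V

Derivation:
Initial: C1(2μF, Q=2μC, V=1.00V), C2(5μF, Q=4μC, V=0.80V), C3(1μF, Q=4μC, V=4.00V), C4(4μF, Q=7μC, V=1.75V)
Op 1: CLOSE 2-4: Q_total=11.00, C_total=9.00, V=1.22; Q2=6.11, Q4=4.89; dissipated=1.003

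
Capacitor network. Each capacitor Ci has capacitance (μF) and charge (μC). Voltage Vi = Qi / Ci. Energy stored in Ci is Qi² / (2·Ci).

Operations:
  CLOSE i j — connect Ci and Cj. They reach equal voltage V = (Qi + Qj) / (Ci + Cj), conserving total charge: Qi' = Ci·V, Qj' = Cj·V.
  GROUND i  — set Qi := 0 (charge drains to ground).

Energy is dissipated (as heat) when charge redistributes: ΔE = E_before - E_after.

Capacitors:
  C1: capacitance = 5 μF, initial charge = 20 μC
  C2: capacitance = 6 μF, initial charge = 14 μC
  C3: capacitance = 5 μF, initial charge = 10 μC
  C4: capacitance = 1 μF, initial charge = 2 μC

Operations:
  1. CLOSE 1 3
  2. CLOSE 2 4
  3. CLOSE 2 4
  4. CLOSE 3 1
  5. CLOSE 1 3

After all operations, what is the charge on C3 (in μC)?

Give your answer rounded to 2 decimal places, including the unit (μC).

Answer: 15.00 μC

Derivation:
Initial: C1(5μF, Q=20μC, V=4.00V), C2(6μF, Q=14μC, V=2.33V), C3(5μF, Q=10μC, V=2.00V), C4(1μF, Q=2μC, V=2.00V)
Op 1: CLOSE 1-3: Q_total=30.00, C_total=10.00, V=3.00; Q1=15.00, Q3=15.00; dissipated=5.000
Op 2: CLOSE 2-4: Q_total=16.00, C_total=7.00, V=2.29; Q2=13.71, Q4=2.29; dissipated=0.048
Op 3: CLOSE 2-4: Q_total=16.00, C_total=7.00, V=2.29; Q2=13.71, Q4=2.29; dissipated=0.000
Op 4: CLOSE 3-1: Q_total=30.00, C_total=10.00, V=3.00; Q3=15.00, Q1=15.00; dissipated=0.000
Op 5: CLOSE 1-3: Q_total=30.00, C_total=10.00, V=3.00; Q1=15.00, Q3=15.00; dissipated=0.000
Final charges: Q1=15.00, Q2=13.71, Q3=15.00, Q4=2.29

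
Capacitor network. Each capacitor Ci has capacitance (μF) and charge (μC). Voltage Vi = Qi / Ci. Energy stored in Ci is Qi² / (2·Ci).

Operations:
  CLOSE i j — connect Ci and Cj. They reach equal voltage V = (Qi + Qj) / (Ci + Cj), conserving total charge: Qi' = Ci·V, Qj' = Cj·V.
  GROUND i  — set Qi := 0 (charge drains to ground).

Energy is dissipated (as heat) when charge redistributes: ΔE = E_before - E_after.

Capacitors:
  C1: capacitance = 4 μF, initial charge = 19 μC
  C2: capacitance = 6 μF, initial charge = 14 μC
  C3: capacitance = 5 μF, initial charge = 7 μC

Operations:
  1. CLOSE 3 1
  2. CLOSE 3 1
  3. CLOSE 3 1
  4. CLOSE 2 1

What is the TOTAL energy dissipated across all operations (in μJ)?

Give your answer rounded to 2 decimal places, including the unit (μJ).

Answer: 12.84 μJ

Derivation:
Initial: C1(4μF, Q=19μC, V=4.75V), C2(6μF, Q=14μC, V=2.33V), C3(5μF, Q=7μC, V=1.40V)
Op 1: CLOSE 3-1: Q_total=26.00, C_total=9.00, V=2.89; Q3=14.44, Q1=11.56; dissipated=12.469
Op 2: CLOSE 3-1: Q_total=26.00, C_total=9.00, V=2.89; Q3=14.44, Q1=11.56; dissipated=0.000
Op 3: CLOSE 3-1: Q_total=26.00, C_total=9.00, V=2.89; Q3=14.44, Q1=11.56; dissipated=0.000
Op 4: CLOSE 2-1: Q_total=25.56, C_total=10.00, V=2.56; Q2=15.33, Q1=10.22; dissipated=0.370
Total dissipated: 12.840 μJ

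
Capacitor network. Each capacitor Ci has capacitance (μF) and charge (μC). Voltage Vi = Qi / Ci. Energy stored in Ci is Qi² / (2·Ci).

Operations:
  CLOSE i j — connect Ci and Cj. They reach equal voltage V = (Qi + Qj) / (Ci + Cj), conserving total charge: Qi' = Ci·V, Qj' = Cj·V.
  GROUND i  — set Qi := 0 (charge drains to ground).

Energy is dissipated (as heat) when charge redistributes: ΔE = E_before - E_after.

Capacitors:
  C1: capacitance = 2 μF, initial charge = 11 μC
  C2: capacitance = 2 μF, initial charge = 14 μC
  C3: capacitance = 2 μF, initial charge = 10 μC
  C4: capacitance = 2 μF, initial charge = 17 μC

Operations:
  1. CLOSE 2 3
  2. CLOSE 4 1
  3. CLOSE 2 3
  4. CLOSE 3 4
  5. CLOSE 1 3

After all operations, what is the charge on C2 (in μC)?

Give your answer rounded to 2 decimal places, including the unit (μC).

Answer: 12.00 μC

Derivation:
Initial: C1(2μF, Q=11μC, V=5.50V), C2(2μF, Q=14μC, V=7.00V), C3(2μF, Q=10μC, V=5.00V), C4(2μF, Q=17μC, V=8.50V)
Op 1: CLOSE 2-3: Q_total=24.00, C_total=4.00, V=6.00; Q2=12.00, Q3=12.00; dissipated=2.000
Op 2: CLOSE 4-1: Q_total=28.00, C_total=4.00, V=7.00; Q4=14.00, Q1=14.00; dissipated=4.500
Op 3: CLOSE 2-3: Q_total=24.00, C_total=4.00, V=6.00; Q2=12.00, Q3=12.00; dissipated=0.000
Op 4: CLOSE 3-4: Q_total=26.00, C_total=4.00, V=6.50; Q3=13.00, Q4=13.00; dissipated=0.500
Op 5: CLOSE 1-3: Q_total=27.00, C_total=4.00, V=6.75; Q1=13.50, Q3=13.50; dissipated=0.125
Final charges: Q1=13.50, Q2=12.00, Q3=13.50, Q4=13.00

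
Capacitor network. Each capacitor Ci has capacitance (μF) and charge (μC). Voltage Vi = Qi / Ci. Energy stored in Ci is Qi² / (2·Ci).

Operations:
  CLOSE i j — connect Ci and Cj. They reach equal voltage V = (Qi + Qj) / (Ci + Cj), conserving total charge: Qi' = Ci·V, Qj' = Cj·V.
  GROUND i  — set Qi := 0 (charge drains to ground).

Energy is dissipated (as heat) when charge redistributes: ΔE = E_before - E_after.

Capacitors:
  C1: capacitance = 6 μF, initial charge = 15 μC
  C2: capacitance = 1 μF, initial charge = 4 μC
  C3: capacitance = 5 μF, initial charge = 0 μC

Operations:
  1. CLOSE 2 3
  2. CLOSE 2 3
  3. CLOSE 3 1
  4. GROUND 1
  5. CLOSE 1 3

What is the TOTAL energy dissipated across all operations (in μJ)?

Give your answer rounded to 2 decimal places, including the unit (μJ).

Initial: C1(6μF, Q=15μC, V=2.50V), C2(1μF, Q=4μC, V=4.00V), C3(5μF, Q=0μC, V=0.00V)
Op 1: CLOSE 2-3: Q_total=4.00, C_total=6.00, V=0.67; Q2=0.67, Q3=3.33; dissipated=6.667
Op 2: CLOSE 2-3: Q_total=4.00, C_total=6.00, V=0.67; Q2=0.67, Q3=3.33; dissipated=0.000
Op 3: CLOSE 3-1: Q_total=18.33, C_total=11.00, V=1.67; Q3=8.33, Q1=10.00; dissipated=4.583
Op 4: GROUND 1: Q1=0; energy lost=8.333
Op 5: CLOSE 1-3: Q_total=8.33, C_total=11.00, V=0.76; Q1=4.55, Q3=3.79; dissipated=3.788
Total dissipated: 23.371 μJ

Answer: 23.37 μJ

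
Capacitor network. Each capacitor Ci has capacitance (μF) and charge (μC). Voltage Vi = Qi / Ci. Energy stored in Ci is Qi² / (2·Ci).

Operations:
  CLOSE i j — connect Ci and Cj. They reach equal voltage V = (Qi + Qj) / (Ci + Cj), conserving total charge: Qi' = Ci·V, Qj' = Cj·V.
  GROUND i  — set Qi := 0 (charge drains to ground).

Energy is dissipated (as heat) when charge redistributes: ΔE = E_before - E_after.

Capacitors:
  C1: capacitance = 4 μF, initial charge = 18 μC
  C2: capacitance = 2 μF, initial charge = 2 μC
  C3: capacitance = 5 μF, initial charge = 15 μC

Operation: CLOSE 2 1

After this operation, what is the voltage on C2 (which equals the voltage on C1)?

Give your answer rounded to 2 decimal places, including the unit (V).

Answer: 3.33 V

Derivation:
Initial: C1(4μF, Q=18μC, V=4.50V), C2(2μF, Q=2μC, V=1.00V), C3(5μF, Q=15μC, V=3.00V)
Op 1: CLOSE 2-1: Q_total=20.00, C_total=6.00, V=3.33; Q2=6.67, Q1=13.33; dissipated=8.167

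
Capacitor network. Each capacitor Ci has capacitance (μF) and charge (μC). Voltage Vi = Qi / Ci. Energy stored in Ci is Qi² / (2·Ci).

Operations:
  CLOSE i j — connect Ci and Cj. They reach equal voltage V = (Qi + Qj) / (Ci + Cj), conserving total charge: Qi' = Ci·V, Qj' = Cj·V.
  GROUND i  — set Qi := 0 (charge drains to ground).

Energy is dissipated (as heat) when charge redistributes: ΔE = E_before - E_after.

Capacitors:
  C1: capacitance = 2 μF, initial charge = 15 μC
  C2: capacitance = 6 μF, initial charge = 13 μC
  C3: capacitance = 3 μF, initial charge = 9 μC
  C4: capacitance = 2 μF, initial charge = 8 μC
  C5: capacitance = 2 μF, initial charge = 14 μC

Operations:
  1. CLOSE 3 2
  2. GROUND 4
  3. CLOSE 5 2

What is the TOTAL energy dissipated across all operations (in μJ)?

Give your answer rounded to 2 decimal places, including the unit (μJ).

Initial: C1(2μF, Q=15μC, V=7.50V), C2(6μF, Q=13μC, V=2.17V), C3(3μF, Q=9μC, V=3.00V), C4(2μF, Q=8μC, V=4.00V), C5(2μF, Q=14μC, V=7.00V)
Op 1: CLOSE 3-2: Q_total=22.00, C_total=9.00, V=2.44; Q3=7.33, Q2=14.67; dissipated=0.694
Op 2: GROUND 4: Q4=0; energy lost=16.000
Op 3: CLOSE 5-2: Q_total=28.67, C_total=8.00, V=3.58; Q5=7.17, Q2=21.50; dissipated=15.565
Total dissipated: 32.259 μJ

Answer: 32.26 μJ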